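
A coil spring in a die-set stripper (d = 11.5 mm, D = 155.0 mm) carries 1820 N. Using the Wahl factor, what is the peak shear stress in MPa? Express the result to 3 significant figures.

Spring index C = D/d = 155.0/11.5 = 13.4783
K_W = (4C−1)/(4C−4) + 0.615/C = 52.913/49.913 + 0.0456 = 1.1057
τ₀ = 8FD/(πd³) = 8·1820·155.0/(π·11.5³) = 2.2568e+06/4778 = 472.33 MPa
τ_max = K·τ₀ = 1.1057 × 472.33 = 522.28 MPa

522 MPa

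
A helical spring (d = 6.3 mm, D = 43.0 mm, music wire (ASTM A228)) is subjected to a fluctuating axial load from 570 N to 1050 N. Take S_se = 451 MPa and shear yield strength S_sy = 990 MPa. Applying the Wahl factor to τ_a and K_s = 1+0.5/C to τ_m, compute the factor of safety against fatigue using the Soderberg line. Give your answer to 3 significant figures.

C = D/d = 43.0/6.3 = 6.8254; K_W = (4C−1)/(4C−4)+0.615/C = 1.2189; K_s = 1+0.5/C = 1.0733
F_a = (F_max−F_min)/2 = 240 N; F_m = (F_max+F_min)/2 = 810 N
τ_a = K_W·8F_aD/(πd³) = 1.2189 × 105.1 = 128.1 MPa
τ_m = K_s·8F_mD/(πd³) = 1.0733 × 354.71 = 380.69 MPa
Soderberg: 1/n_f = τ_a/S_se + τ_m/S_sy = 128.1/451 + 380.69/990 = 0.28404 + 0.38454 = 0.66857
n_f = 1/0.66857 = 1.496

1.50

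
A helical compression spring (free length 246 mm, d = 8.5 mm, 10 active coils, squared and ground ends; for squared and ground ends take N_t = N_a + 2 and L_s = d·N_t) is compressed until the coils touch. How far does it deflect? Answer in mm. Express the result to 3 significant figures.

144 mm

N_t = 12; L_s = 8.5·12 = 102 mm
δ_solid = L₀ − L_s = 246 − 102 = 144 mm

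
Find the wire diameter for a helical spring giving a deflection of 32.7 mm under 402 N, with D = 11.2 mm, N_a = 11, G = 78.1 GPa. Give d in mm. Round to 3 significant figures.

2.10 mm

Required rate k = F/δ = 402/32.7 = 12.294 N/mm
d = (8D³N_a·k / G)^(1/4) = (8·11.2³·11·12.294 / (78.1×10³))^0.25
  = (19.461)^0.25 = 2.1003 mm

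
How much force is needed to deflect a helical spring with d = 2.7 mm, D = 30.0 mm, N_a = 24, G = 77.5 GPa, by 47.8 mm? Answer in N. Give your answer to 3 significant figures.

k = Gd⁴/(8D³N_a) = (77.5×10³)(2.7⁴)/(8·30.0³·24) = 0.7945 N/mm
F = k·δ = 0.7945 × 47.8 = 37.977 N

38.0 N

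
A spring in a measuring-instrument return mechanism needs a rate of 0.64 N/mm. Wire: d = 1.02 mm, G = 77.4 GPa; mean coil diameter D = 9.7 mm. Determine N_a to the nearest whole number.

18

N_a = Gd⁴/(8D³k) = (77.4×10³ × 1.02⁴)/(8 × 9.7³ × 0.64)
    = 83780.2 / 4672.89 = 17.93 → 18 coils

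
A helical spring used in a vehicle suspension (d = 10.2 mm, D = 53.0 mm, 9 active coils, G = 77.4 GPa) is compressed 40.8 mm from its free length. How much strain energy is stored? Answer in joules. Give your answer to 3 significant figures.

65.1 J

k = Gd⁴/(8D³N_a) = (77.4×10³)(10.2⁴)/(8·53.0³·9) = 78.159 N/mm
U = ½kδ² = 0.5 × 78.159 × 40.8² = 65054 N·mm = 65.054 J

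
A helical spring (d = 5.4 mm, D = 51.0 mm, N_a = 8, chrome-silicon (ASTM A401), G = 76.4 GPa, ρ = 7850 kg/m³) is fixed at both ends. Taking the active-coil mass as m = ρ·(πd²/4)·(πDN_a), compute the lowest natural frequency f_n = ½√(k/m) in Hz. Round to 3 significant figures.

k = Gd⁴/(8D³N_a) = (76.4×10³)(5.4⁴)/(8·51.0³·8) = 7.6521 N/mm = 7652.1 N/m
Wire length L = πDN_a = π·51.0·8 = 1281.8 mm
m = ρ·(πd²/4)·L = 7850 × 22.902×10⁻⁶ m² × 1.2818 m = 0.23044 kg
f_n = ½√(k/m) = 0.5·√(7652.1/0.23044) = 0.5·√(33206) = 91.113 Hz

91.1 Hz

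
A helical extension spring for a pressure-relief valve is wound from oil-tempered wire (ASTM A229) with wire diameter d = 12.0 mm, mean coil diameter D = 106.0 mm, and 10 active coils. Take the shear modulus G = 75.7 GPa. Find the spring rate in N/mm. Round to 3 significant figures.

k = Gd⁴/(8D³N_a) = (75.7×10³ × 12.0⁴) / (8 × 106.0³ × 10)
  = 1.56972e+09 / 9.52813e+07 = 16.475 N/mm

16.5 N/mm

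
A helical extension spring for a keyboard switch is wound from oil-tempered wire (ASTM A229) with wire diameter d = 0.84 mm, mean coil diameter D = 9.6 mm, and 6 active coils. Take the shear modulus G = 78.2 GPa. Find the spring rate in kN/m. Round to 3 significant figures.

0.917 kN/m

k = Gd⁴/(8D³N_a) = (78.2×10³ × 0.84⁴) / (8 × 9.6³ × 6)
  = 38933.5 / 42467.3 = 0.91679 N/mm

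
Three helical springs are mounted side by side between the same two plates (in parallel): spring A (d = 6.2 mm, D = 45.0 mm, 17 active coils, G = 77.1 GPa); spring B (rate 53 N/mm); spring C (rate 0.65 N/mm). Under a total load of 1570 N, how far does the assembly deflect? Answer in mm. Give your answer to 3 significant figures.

k_A = Gd⁴/(8D³N_a) = (77.1×10³)(6.2⁴)/(8·45.0³·17) = 9.1927 N/mm
Parallel: k_eq = 9.1927 + 53 + 0.65 = 62.843 N/mm
δ = F/k_eq = 1570/62.843 = 24.983 mm

25.0 mm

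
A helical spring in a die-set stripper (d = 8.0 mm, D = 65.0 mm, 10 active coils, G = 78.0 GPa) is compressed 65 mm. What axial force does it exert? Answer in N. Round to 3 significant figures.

k = Gd⁴/(8D³N_a) = (78.0×10³)(8.0⁴)/(8·65.0³·10) = 14.542 N/mm
F = k·δ = 14.542 × 65 = 945.23 N

945 N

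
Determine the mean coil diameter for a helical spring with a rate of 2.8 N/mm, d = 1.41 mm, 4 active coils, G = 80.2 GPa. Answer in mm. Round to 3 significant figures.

15.2 mm

D = (Gd⁴/(8N_a·k))^(1/3) = (80.2×10³·1.41⁴/(8·4·2.8))^(1/3)
  = (3537.88)^(1/3) = 15.2375 mm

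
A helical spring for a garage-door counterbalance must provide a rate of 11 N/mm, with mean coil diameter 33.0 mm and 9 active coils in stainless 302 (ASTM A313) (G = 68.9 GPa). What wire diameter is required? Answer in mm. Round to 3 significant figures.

d = (8D³N_a·k / G)^(1/4) = (8·33.0³·9·11 / (68.9×10³))^0.25
  = (413.09)^0.25 = 4.5083 mm

4.51 mm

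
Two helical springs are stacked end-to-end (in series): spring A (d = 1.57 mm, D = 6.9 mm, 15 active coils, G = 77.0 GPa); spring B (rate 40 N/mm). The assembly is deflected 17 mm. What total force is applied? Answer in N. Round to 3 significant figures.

k_A = Gd⁴/(8D³N_a) = (77.0×10³)(1.57⁴)/(8·6.9³·15) = 11.868 N/mm
Series: 1/k_eq = 1/11.868 + 1/40 = 0.10926; k_eq = 9.1522 N/mm
F = k_eq·δ = 9.1522·17 = 155.59 N

156 N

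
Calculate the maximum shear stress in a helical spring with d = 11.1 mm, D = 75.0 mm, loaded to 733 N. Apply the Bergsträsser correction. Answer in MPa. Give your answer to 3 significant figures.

124 MPa

Spring index C = D/d = 75.0/11.1 = 6.7568
K_B = (4C+2)/(4C−3) = 29.027/24.027 = 1.2081
τ₀ = 8FD/(πd³) = 8·733·75.0/(π·11.1³) = 439800/4296.5 = 102.36 MPa
τ_max = K·τ₀ = 1.2081 × 102.36 = 123.66 MPa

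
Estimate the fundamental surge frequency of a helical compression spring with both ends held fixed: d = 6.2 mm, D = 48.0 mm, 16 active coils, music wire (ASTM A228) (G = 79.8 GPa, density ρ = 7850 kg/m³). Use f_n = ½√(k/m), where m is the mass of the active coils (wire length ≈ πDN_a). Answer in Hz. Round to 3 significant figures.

k = Gd⁴/(8D³N_a) = (79.8×10³)(6.2⁴)/(8·48.0³·16) = 8.3298 N/mm = 8329.8 N/m
Wire length L = πDN_a = π·48.0·16 = 2412.7 mm
m = ρ·(πd²/4)·L = 7850 × 30.191×10⁻⁶ m² × 2.4127 m = 0.57181 kg
f_n = ½√(k/m) = 0.5·√(8329.8/0.57181) = 0.5·√(14567) = 60.348 Hz

60.3 Hz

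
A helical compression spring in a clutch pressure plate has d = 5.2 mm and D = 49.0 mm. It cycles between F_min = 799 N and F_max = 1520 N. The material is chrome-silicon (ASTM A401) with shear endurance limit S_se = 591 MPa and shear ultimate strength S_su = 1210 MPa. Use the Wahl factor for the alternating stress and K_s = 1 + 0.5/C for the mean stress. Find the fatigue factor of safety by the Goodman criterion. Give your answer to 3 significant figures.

C = D/d = 49.0/5.2 = 9.4231; K_W = (4C−1)/(4C−4)+0.615/C = 1.1543; K_s = 1+0.5/C = 1.0531
F_a = (F_max−F_min)/2 = 360.5 N; F_m = (F_max+F_min)/2 = 1159.5 N
τ_a = K_W·8F_aD/(πd³) = 1.1543 × 319.91 = 369.28 MPa
τ_m = K_s·8F_mD/(πd³) = 1.0531 × 1029 = 1083.6 MPa
Goodman: 1/n_f = τ_a/S_se + τ_m/S_su = 369.28/591 + 1083.6/1210 = 0.62483 + 0.89550 = 1.5203
n_f = 1/1.5203 = 0.6578

0.658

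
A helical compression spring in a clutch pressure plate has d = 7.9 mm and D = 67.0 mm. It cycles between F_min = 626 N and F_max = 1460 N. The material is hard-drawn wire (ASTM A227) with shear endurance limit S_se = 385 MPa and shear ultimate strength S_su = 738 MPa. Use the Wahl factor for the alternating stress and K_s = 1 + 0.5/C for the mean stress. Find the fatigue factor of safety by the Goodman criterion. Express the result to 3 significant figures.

C = D/d = 67.0/7.9 = 8.4810; K_W = (4C−1)/(4C−4)+0.615/C = 1.1728; K_s = 1+0.5/C = 1.0590
F_a = (F_max−F_min)/2 = 417 N; F_m = (F_max+F_min)/2 = 1043 N
τ_a = K_W·8F_aD/(πd³) = 1.1728 × 144.3 = 169.23 MPa
τ_m = K_s·8F_mD/(πd³) = 1.0590 × 360.93 = 382.2 MPa
Goodman: 1/n_f = τ_a/S_se + τ_m/S_su = 169.23/385 + 382.2/738 = 0.43956 + 0.51789 = 0.95746
n_f = 1/0.95746 = 1.044

1.04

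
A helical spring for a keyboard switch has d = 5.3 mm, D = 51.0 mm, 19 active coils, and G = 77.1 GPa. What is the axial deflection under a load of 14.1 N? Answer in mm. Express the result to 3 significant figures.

4.67 mm

k = Gd⁴/(8D³N_a) = (77.1×10³)(5.3⁴)/(8·51.0³·19) = 3.0172 N/mm
δ = F/k = 14.1 / 3.0172 = 4.6732 mm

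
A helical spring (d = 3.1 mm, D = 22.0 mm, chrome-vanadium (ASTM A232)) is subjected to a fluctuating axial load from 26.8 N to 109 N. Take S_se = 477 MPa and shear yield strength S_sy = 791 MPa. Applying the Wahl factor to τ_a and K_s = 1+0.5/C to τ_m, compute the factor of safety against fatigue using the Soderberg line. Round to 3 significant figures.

C = D/d = 22.0/3.1 = 7.0968; K_W = (4C−1)/(4C−4)+0.615/C = 1.2097; K_s = 1+0.5/C = 1.0705
F_a = (F_max−F_min)/2 = 41.1 N; F_m = (F_max+F_min)/2 = 67.9 N
τ_a = K_W·8F_aD/(πd³) = 1.2097 × 77.289 = 93.495 MPa
τ_m = K_s·8F_mD/(πd³) = 1.0705 × 127.69 = 136.68 MPa
Soderberg: 1/n_f = τ_a/S_se + τ_m/S_sy = 93.495/477 + 136.68/791 = 0.19601 + 0.17280 = 0.3688
n_f = 1/0.3688 = 2.711

2.71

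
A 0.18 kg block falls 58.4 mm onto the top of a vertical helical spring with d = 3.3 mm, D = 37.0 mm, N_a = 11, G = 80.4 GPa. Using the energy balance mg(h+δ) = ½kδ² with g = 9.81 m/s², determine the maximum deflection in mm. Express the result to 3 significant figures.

10.7 mm

k = Gd⁴/(8D³N_a) = (80.4×10³)(3.3⁴)/(8·37.0³·11) = 2.1391 N/mm
W = mg = 0.18 × 9.81 = 1.7658 N
½kδ² − Wδ − Wh = 0 → δ = (W + √(W² + 2kWh))/k
δ = (1.7658 + √(3.118 + 441.172))/2.1391 = (1.7658 + 21.078)/2.1391 = 10.679 mm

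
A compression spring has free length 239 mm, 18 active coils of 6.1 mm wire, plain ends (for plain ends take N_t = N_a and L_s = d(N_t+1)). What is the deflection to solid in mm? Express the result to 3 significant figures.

123 mm

N_t = 18; L_s = 6.1·19 = 115.9 mm
δ_solid = L₀ − L_s = 239 − 115.9 = 123.1 mm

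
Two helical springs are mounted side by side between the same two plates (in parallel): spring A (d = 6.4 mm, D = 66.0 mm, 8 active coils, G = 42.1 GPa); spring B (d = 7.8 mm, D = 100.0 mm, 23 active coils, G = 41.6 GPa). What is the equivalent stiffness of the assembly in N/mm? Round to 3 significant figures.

k_A = Gd⁴/(8D³N_a) = (42.1×10³)(6.4⁴)/(8·66.0³·8) = 3.8388 N/mm
k_B = Gd⁴/(8D³N_a) = (41.6×10³)(7.8⁴)/(8·100.0³·23) = 0.83686 N/mm
Parallel: k_eq = 3.8388 + 0.83686 = 4.6756 N/mm

4.68 N/mm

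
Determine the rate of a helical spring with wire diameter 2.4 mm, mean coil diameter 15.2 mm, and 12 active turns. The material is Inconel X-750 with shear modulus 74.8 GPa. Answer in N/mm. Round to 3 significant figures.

7.36 N/mm

k = Gd⁴/(8D³N_a) = (74.8×10³ × 2.4⁴) / (8 × 15.2³ × 12)
  = 2.48168e+06 / 337134 = 7.3611 N/mm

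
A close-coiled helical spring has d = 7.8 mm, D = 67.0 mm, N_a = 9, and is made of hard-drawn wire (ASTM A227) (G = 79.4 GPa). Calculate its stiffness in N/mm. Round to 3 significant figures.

k = Gd⁴/(8D³N_a) = (79.4×10³ × 7.8⁴) / (8 × 67.0³ × 9)
  = 2.939e+08 / 2.16549e+07 = 13.572 N/mm

13.6 N/mm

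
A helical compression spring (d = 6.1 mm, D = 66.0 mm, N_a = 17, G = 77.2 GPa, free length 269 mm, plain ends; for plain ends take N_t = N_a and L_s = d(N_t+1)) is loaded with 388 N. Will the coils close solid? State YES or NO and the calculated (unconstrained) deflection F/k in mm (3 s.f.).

k = Gd⁴/(8D³N_a) = (77.2×10³)(6.1⁴)/(8·66.0³·17) = 2.7338 N/mm
N_t = 17; L_s = 6.1·18 = 109.8 mm; δ_solid = L₀ − L_s = 269 − 109.8 = 159.2 mm
δ = F/k = 388/2.7338 = 141.93 mm
δ < δ_solid → spring does not go solid

NO, δ = 142 mm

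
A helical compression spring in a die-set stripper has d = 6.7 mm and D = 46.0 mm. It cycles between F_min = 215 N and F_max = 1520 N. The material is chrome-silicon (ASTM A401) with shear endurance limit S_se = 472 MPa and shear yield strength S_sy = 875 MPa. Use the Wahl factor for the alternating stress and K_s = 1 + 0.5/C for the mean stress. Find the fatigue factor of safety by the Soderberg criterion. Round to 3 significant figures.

0.935

C = D/d = 46.0/6.7 = 6.8657; K_W = (4C−1)/(4C−4)+0.615/C = 1.2174; K_s = 1+0.5/C = 1.0728
F_a = (F_max−F_min)/2 = 652.5 N; F_m = (F_max+F_min)/2 = 867.5 N
τ_a = K_W·8F_aD/(πd³) = 1.2174 × 254.13 = 309.39 MPa
τ_m = K_s·8F_mD/(πd³) = 1.0728 × 337.86 = 362.47 MPa
Soderberg: 1/n_f = τ_a/S_se + τ_m/S_sy = 309.39/472 + 362.47/875 = 0.65548 + 0.41425 = 1.0697
n_f = 1/1.0697 = 0.9348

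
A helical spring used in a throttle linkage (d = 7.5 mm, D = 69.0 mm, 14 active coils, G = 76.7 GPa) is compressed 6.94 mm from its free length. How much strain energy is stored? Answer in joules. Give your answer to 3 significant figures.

k = Gd⁴/(8D³N_a) = (76.7×10³)(7.5⁴)/(8·69.0³·14) = 6.5959 N/mm
U = ½kδ² = 0.5 × 6.5959 × 6.94² = 158.84 N·mm = 0.15884 J

0.159 J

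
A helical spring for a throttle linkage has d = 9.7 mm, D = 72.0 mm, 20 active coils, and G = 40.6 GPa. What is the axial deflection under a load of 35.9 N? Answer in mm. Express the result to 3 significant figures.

k = Gd⁴/(8D³N_a) = (40.6×10³)(9.7⁴)/(8·72.0³·20) = 6.0186 N/mm
δ = F/k = 35.9 / 6.0186 = 5.9648 mm

5.96 mm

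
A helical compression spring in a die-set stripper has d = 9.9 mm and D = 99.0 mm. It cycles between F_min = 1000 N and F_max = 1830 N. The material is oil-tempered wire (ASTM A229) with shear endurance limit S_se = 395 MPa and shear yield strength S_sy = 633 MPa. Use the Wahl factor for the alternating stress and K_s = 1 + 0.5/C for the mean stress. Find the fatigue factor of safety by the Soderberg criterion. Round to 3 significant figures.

1.08

C = D/d = 99.0/9.9 = 10.0000; K_W = (4C−1)/(4C−4)+0.615/C = 1.1448; K_s = 1+0.5/C = 1.0500
F_a = (F_max−F_min)/2 = 415 N; F_m = (F_max+F_min)/2 = 1415 N
τ_a = K_W·8F_aD/(πd³) = 1.1448 × 107.82 = 123.44 MPa
τ_m = K_s·8F_mD/(πd³) = 1.0500 × 367.64 = 386.03 MPa
Soderberg: 1/n_f = τ_a/S_se + τ_m/S_sy = 123.44/395 + 386.03/633 = 0.31251 + 0.60983 = 0.92234
n_f = 1/0.92234 = 1.084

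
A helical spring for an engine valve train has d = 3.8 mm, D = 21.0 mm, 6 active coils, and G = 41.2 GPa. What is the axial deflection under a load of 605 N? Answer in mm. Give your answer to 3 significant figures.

31.3 mm

k = Gd⁴/(8D³N_a) = (41.2×10³)(3.8⁴)/(8·21.0³·6) = 19.326 N/mm
δ = F/k = 605 / 19.326 = 31.306 mm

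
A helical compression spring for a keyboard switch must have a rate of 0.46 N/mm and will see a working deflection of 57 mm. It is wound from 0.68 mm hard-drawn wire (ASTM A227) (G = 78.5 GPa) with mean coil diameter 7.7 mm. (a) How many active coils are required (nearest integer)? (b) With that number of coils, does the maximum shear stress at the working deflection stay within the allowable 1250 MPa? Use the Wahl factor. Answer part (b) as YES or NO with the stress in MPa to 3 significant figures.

(a) 10 coils; (b) NO, τ_max = 1840 MPa

N_a = Gd⁴/(8D³k) = (78.5×10³)(0.68⁴)/(8·7.7³·0.46) = 9.99 → N_a = 10
Actual rate k = Gd⁴/(8D³·10) = 0.45956 N/mm
Working load F = kδ = 0.45956·57 = 26.195 N
C = 7.7/0.68 = 11.3235; K_W = (4C−1)/(4C−4)+0.615/C = 1.1270
τ_max = K_W·8FD/(πd³) = 1.1270·1633.5 = 1840.9 MPa
τ_max > 1250 MPa → exceeds allowable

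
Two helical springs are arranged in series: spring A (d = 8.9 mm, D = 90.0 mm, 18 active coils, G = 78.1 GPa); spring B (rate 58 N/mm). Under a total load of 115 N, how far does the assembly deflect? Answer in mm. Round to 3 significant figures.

k_A = Gd⁴/(8D³N_a) = (78.1×10³)(8.9⁴)/(8·90.0³·18) = 4.6679 N/mm
Series: 1/k_eq = 1/4.6679 + 1/58 = 0.23147; k_eq = 4.3202 N/mm
δ = F/k_eq = 115/4.3202 = 26.619 mm

26.6 mm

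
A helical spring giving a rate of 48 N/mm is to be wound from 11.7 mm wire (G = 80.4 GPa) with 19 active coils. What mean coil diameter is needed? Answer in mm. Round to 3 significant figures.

59.1 mm

D = (Gd⁴/(8N_a·k))^(1/3) = (80.4×10³·11.7⁴/(8·19·48))^(1/3)
  = (206497)^(1/3) = 59.1069 mm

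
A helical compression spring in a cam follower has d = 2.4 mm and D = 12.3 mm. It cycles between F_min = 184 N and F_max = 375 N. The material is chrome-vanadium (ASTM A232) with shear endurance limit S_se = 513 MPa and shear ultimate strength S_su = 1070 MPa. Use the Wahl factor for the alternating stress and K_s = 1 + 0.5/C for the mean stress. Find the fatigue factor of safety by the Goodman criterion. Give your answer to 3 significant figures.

0.834

C = D/d = 12.3/2.4 = 5.1250; K_W = (4C−1)/(4C−4)+0.615/C = 1.3018; K_s = 1+0.5/C = 1.0976
F_a = (F_max−F_min)/2 = 95.5 N; F_m = (F_max+F_min)/2 = 279.5 N
τ_a = K_W·8F_aD/(πd³) = 1.3018 × 216.38 = 281.69 MPa
τ_m = K_s·8F_mD/(πd³) = 1.0976 × 633.28 = 695.06 MPa
Goodman: 1/n_f = τ_a/S_se + τ_m/S_su = 281.69/513 + 695.06/1070 = 0.54910 + 0.64959 = 1.1987
n_f = 1/1.1987 = 0.8342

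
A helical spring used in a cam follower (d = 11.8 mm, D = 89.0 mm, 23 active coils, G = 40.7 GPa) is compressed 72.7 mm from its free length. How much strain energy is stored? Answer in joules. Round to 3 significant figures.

16.1 J

k = Gd⁴/(8D³N_a) = (40.7×10³)(11.8⁴)/(8·89.0³·23) = 6.0832 N/mm
U = ½kδ² = 0.5 × 6.0832 × 72.7² = 16076 N·mm = 16.076 J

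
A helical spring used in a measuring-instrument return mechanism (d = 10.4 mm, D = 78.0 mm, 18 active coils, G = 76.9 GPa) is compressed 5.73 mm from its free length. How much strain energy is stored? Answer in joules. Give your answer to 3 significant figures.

0.216 J

k = Gd⁴/(8D³N_a) = (76.9×10³)(10.4⁴)/(8·78.0³·18) = 13.165 N/mm
U = ½kδ² = 0.5 × 13.165 × 5.73² = 216.12 N·mm = 0.21612 J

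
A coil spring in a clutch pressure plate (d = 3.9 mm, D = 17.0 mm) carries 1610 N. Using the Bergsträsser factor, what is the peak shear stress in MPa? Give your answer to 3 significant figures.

Spring index C = D/d = 17.0/3.9 = 4.3590
K_B = (4C+2)/(4C−3) = 19.436/14.436 = 1.3464
τ₀ = 8FD/(πd³) = 8·1610·17.0/(π·3.9³) = 218960/186.36 = 1175 MPa
τ_max = K·τ₀ = 1.3464 × 1175 = 1581.9 MPa

1580 MPa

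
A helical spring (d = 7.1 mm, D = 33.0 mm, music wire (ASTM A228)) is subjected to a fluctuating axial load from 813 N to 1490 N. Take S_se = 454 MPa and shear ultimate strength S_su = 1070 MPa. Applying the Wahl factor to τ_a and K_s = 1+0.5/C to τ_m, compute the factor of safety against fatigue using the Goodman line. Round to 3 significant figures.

1.95

C = D/d = 33.0/7.1 = 4.6479; K_W = (4C−1)/(4C−4)+0.615/C = 1.3379; K_s = 1+0.5/C = 1.1076
F_a = (F_max−F_min)/2 = 338.5 N; F_m = (F_max+F_min)/2 = 1151.5 N
τ_a = K_W·8F_aD/(πd³) = 1.3379 × 79.476 = 106.33 MPa
τ_m = K_s·8F_mD/(πd³) = 1.1076 × 270.36 = 299.44 MPa
Goodman: 1/n_f = τ_a/S_se + τ_m/S_su = 106.33/454 + 299.44/1070 = 0.23421 + 0.27985 = 0.51407
n_f = 1/0.51407 = 1.945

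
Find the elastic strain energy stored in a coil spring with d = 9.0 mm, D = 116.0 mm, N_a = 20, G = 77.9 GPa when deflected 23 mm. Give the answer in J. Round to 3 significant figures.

k = Gd⁴/(8D³N_a) = (77.9×10³)(9.0⁴)/(8·116.0³·20) = 2.0465 N/mm
U = ½kδ² = 0.5 × 2.0465 × 23² = 541.3 N·mm = 0.5413 J

0.541 J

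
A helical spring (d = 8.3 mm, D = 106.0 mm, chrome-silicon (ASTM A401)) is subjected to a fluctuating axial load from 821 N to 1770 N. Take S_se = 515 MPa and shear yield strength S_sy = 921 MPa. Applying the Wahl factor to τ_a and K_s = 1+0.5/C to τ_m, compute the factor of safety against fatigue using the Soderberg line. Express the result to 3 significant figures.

0.852

C = D/d = 106.0/8.3 = 12.7711; K_W = (4C−1)/(4C−4)+0.615/C = 1.1119; K_s = 1+0.5/C = 1.0392
F_a = (F_max−F_min)/2 = 474.5 N; F_m = (F_max+F_min)/2 = 1295.5 N
τ_a = K_W·8F_aD/(πd³) = 1.1119 × 224 = 249.06 MPa
τ_m = K_s·8F_mD/(πd³) = 1.0392 × 611.57 = 635.52 MPa
Soderberg: 1/n_f = τ_a/S_se + τ_m/S_sy = 249.06/515 + 635.52/921 = 0.48361 + 0.69003 = 1.1736
n_f = 1/1.1736 = 0.852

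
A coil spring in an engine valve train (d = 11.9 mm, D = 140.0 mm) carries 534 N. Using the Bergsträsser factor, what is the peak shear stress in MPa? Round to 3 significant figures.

Spring index C = D/d = 140.0/11.9 = 11.7647
K_B = (4C+2)/(4C−3) = 49.059/44.059 = 1.1135
τ₀ = 8FD/(πd³) = 8·534·140.0/(π·11.9³) = 598080/5294.1 = 112.97 MPa
τ_max = K·τ₀ = 1.1135 × 112.97 = 125.79 MPa

126 MPa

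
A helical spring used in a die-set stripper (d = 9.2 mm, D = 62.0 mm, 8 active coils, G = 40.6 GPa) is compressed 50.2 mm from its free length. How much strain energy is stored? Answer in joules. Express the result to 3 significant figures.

k = Gd⁴/(8D³N_a) = (40.6×10³)(9.2⁴)/(8·62.0³·8) = 19.069 N/mm
U = ½kδ² = 0.5 × 19.069 × 50.2² = 24027 N·mm = 24.027 J

24.0 J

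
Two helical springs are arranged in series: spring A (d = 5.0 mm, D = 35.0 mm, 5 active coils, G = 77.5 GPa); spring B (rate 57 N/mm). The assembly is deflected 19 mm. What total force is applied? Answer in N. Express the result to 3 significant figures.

359 N

k_A = Gd⁴/(8D³N_a) = (77.5×10³)(5.0⁴)/(8·35.0³·5) = 28.243 N/mm
Series: 1/k_eq = 1/28.243 + 1/57 = 0.05295; k_eq = 18.886 N/mm
F = k_eq·δ = 18.886·19 = 358.83 N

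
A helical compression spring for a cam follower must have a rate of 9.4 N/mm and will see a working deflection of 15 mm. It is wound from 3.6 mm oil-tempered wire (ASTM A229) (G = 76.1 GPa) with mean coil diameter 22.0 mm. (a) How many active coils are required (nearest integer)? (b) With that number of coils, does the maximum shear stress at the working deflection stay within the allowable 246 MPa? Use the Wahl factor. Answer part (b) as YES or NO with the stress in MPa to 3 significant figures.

N_a = Gd⁴/(8D³k) = (76.1×10³)(3.6⁴)/(8·22.0³·9.4) = 15.96 → N_a = 16
Actual rate k = Gd⁴/(8D³·16) = 9.3781 N/mm
Working load F = kδ = 9.3781·15 = 140.67 N
C = 22.0/3.6 = 6.1111; K_W = (4C−1)/(4C−4)+0.615/C = 1.2474
τ_max = K_W·8FD/(πd³) = 1.2474·168.91 = 210.7 MPa
τ_max ≤ 246 MPa → acceptable

(a) 16 coils; (b) YES, τ_max = 211 MPa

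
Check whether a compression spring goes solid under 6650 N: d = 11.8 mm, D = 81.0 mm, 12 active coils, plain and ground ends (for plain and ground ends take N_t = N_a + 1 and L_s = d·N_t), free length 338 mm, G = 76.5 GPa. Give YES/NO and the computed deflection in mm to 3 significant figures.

YES, δ = 229 mm

k = Gd⁴/(8D³N_a) = (76.5×10³)(11.8⁴)/(8·81.0³·12) = 29.071 N/mm
N_t = 13; L_s = 11.8·13 = 153.4 mm; δ_solid = L₀ − L_s = 338 − 153.4 = 184.6 mm
δ = F/k = 6650/29.071 = 228.75 mm
δ ≥ δ_solid → spring goes solid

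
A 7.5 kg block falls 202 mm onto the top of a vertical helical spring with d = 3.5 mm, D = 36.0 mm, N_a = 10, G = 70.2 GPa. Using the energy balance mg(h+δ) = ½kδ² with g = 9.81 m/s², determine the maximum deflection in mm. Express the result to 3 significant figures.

k = Gd⁴/(8D³N_a) = (70.2×10³)(3.5⁴)/(8·36.0³·10) = 2.8224 N/mm
W = mg = 7.5 × 9.81 = 73.575 N
½kδ² − Wδ − Wh = 0 → δ = (W + √(W² + 2kWh))/k
δ = (73.575 + √(5413.3 + 83892.6))/2.8224 = (73.575 + 298.84)/2.8224 = 131.95 mm

132 mm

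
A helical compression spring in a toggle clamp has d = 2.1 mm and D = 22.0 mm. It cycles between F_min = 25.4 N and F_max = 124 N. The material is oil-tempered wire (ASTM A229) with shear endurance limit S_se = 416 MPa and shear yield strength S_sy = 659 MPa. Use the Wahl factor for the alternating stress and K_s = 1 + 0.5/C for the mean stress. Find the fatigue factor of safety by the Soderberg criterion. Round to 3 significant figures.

0.652

C = D/d = 22.0/2.1 = 10.4762; K_W = (4C−1)/(4C−4)+0.615/C = 1.1379; K_s = 1+0.5/C = 1.0477
F_a = (F_max−F_min)/2 = 49.3 N; F_m = (F_max+F_min)/2 = 74.7 N
τ_a = K_W·8F_aD/(πd³) = 1.1379 × 298.23 = 339.34 MPa
τ_m = K_s·8F_mD/(πd³) = 1.0477 × 451.88 = 473.45 MPa
Soderberg: 1/n_f = τ_a/S_se + τ_m/S_sy = 339.34/416 + 473.45/659 = 0.81572 + 0.71844 = 1.5342
n_f = 1/1.5342 = 0.6518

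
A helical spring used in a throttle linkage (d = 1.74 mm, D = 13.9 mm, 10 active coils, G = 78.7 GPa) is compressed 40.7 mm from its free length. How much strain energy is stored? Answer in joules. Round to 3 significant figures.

k = Gd⁴/(8D³N_a) = (78.7×10³)(1.74⁴)/(8·13.9³·10) = 3.3577 N/mm
U = ½kδ² = 0.5 × 3.3577 × 40.7² = 2781 N·mm = 2.781 J

2.78 J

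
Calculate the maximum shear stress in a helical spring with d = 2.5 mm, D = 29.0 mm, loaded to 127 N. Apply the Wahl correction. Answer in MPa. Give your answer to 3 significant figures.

675 MPa

Spring index C = D/d = 29.0/2.5 = 11.6000
K_W = (4C−1)/(4C−4) + 0.615/C = 45.400/42.400 + 0.0530 = 1.1238
τ₀ = 8FD/(πd³) = 8·127·29.0/(π·2.5³) = 29464/49.087 = 600.24 MPa
τ_max = K·τ₀ = 1.1238 × 600.24 = 674.53 MPa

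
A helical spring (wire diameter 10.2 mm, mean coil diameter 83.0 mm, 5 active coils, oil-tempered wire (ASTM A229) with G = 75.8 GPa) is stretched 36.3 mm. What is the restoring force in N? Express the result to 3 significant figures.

1300 N

k = Gd⁴/(8D³N_a) = (75.8×10³)(10.2⁴)/(8·83.0³·5) = 35.874 N/mm
F = k·δ = 35.874 × 36.3 = 1302.2 N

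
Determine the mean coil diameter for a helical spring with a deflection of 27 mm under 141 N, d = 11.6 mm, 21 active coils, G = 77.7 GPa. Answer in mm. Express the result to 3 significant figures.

117 mm

Required rate k = F/δ = 141/27 = 5.2222 N/mm
D = (Gd⁴/(8N_a·k))^(1/3) = (77.7×10³·11.6⁴/(8·21·5.2222))^(1/3)
  = (1.60357e+06)^(1/3) = 117.0477 mm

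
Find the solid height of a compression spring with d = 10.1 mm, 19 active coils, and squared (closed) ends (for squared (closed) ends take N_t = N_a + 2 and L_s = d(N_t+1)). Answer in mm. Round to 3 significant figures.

squared (closed) ends: N_t = N_a + 2 = 19 + 2 = 21
L_s = d·(N_t+1) = 10.1 × 22 = 222.2 mm

222 mm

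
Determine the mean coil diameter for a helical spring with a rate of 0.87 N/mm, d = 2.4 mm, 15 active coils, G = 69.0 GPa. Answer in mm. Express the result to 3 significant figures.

28.0 mm

D = (Gd⁴/(8N_a·k))^(1/3) = (69.0×10³·2.4⁴/(8·15·0.87))^(1/3)
  = (21927.7)^(1/3) = 27.9897 mm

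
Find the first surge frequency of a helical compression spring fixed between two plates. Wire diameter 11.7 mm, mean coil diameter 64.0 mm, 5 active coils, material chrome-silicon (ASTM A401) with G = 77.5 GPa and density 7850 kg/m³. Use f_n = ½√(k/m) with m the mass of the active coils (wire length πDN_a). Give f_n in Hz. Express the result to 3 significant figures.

k = Gd⁴/(8D³N_a) = (77.5×10³)(11.7⁴)/(8·64.0³·5) = 138.5 N/mm = 1.385e+05 N/m
Wire length L = πDN_a = π·64.0·5 = 1005.3 mm
m = ρ·(πd²/4)·L = 7850 × 107.51×10⁻⁶ m² × 1.0053 m = 0.84846 kg
f_n = ½√(k/m) = 0.5·√(1.385e+05/0.84846) = 0.5·√(1.6324e+05) = 202.01 Hz

202 Hz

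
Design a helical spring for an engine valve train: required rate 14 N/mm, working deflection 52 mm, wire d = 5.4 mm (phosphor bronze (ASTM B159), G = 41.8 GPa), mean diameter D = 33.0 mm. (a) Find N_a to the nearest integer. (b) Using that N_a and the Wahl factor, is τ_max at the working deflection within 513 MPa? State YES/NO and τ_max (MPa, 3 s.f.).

(a) 9 coils; (b) YES, τ_max = 475 MPa

N_a = Gd⁴/(8D³k) = (41.8×10³)(5.4⁴)/(8·33.0³·14) = 8.831 → N_a = 9
Actual rate k = Gd⁴/(8D³·9) = 13.737 N/mm
Working load F = kδ = 13.737·52 = 714.3 N
C = 33.0/5.4 = 6.1111; K_W = (4C−1)/(4C−4)+0.615/C = 1.2474
τ_max = K_W·8FD/(πd³) = 1.2474·381.2 = 475.5 MPa
τ_max ≤ 513 MPa → acceptable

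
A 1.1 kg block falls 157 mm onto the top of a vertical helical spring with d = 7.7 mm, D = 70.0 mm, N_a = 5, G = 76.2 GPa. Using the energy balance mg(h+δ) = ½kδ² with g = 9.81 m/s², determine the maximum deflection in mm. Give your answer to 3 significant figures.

k = Gd⁴/(8D³N_a) = (76.2×10³)(7.7⁴)/(8·70.0³·5) = 19.524 N/mm
W = mg = 1.1 × 9.81 = 10.791 N
½kδ² − Wδ − Wh = 0 → δ = (W + √(W² + 2kWh))/k
δ = (10.791 + √(116.45 + 66153.8))/19.524 = (10.791 + 257.43)/19.524 = 13.738 mm

13.7 mm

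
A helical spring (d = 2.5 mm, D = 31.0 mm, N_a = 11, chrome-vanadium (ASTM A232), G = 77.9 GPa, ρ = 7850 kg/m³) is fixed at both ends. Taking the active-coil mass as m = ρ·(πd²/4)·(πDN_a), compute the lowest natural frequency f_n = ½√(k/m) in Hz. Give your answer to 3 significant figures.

83.8 Hz

k = Gd⁴/(8D³N_a) = (77.9×10³)(2.5⁴)/(8·31.0³·11) = 1.1607 N/mm = 1160.7 N/m
Wire length L = πDN_a = π·31.0·11 = 1071.3 mm
m = ρ·(πd²/4)·L = 7850 × 4.9087×10⁻⁶ m² × 1.0713 m = 0.04128 kg
f_n = ½√(k/m) = 0.5·√(1160.7/0.04128) = 0.5·√(28118) = 83.842 Hz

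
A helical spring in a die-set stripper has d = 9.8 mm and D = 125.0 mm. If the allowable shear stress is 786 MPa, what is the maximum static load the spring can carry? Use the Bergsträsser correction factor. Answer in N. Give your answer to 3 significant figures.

2100 N

C = D/d = 125.0/9.8 = 12.7551
K_B = (4C+2)/(4C−3) = 53.020/48.020 = 1.1041
τ_max = K·8FD/(πd³) → F_max = τ_allow·πd³/(8DK)
F_max = 786·π·9.8³/(8·125.0·1.1041) = 2.3241e+06/1104.1 = 2104.9 N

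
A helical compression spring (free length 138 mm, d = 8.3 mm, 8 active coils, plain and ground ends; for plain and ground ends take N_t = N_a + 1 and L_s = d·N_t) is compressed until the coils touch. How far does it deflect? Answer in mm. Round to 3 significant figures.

63.3 mm

N_t = 9; L_s = 8.3·9 = 74.7 mm
δ_solid = L₀ − L_s = 138 − 74.7 = 63.3 mm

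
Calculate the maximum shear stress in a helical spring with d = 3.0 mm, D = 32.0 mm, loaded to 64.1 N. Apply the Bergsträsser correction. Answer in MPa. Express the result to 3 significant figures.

218 MPa

Spring index C = D/d = 32.0/3.0 = 10.6667
K_B = (4C+2)/(4C−3) = 44.667/39.667 = 1.1261
τ₀ = 8FD/(πd³) = 8·64.1·32.0/(π·3.0³) = 16409.6/84.823 = 193.46 MPa
τ_max = K·τ₀ = 1.1261 × 193.46 = 217.84 MPa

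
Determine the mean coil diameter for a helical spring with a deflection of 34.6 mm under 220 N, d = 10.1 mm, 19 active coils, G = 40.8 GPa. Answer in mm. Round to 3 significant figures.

Required rate k = F/δ = 220/34.6 = 6.3584 N/mm
D = (Gd⁴/(8N_a·k))^(1/3) = (40.8×10³·10.1⁴/(8·19·6.3584))^(1/3)
  = (439294)^(1/3) = 76.0184 mm

76.0 mm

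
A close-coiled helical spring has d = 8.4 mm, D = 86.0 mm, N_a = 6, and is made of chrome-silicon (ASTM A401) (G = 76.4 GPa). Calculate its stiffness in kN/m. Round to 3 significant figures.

k = Gd⁴/(8D³N_a) = (76.4×10³ × 8.4⁴) / (8 × 86.0³ × 6)
  = 3.80374e+08 / 3.05307e+07 = 12.459 N/mm

12.5 kN/m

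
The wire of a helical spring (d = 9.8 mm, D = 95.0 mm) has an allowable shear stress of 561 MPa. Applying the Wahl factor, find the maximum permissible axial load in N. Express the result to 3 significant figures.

1900 N

C = D/d = 95.0/9.8 = 9.6939
K_W = (4C−1)/(4C−4) + 0.615/C = 37.776/34.776 + 0.0634 = 1.1497
τ_max = K·8FD/(πd³) → F_max = τ_allow·πd³/(8DK)
F_max = 561·π·9.8³/(8·95.0·1.1497) = 1.6588e+06/873.78 = 1898.4 N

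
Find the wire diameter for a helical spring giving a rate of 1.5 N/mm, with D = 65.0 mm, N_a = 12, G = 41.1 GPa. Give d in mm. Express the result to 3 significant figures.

d = (8D³N_a·k / G)^(1/4) = (8·65.0³·12·1.5 / (41.1×10³))^0.25
  = (962.19)^0.25 = 5.5695 mm

5.57 mm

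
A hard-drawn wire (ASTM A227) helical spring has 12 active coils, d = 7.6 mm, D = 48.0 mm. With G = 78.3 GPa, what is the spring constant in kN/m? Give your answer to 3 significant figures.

24.6 kN/m

k = Gd⁴/(8D³N_a) = (78.3×10³ × 7.6⁴) / (8 × 48.0³ × 12)
  = 2.61226e+08 / 1.06168e+07 = 24.605 N/mm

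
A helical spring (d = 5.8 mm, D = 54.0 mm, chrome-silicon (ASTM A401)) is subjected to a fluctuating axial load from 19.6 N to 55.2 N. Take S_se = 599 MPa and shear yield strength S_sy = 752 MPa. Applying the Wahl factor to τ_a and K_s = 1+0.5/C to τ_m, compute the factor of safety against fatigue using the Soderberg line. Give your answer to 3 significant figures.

16.4

C = D/d = 54.0/5.8 = 9.3103; K_W = (4C−1)/(4C−4)+0.615/C = 1.1563; K_s = 1+0.5/C = 1.0537
F_a = (F_max−F_min)/2 = 17.8 N; F_m = (F_max+F_min)/2 = 37.4 N
τ_a = K_W·8F_aD/(πd³) = 1.1563 × 12.545 = 14.506 MPa
τ_m = K_s·8F_mD/(πd³) = 1.0537 × 26.359 = 27.774 MPa
Soderberg: 1/n_f = τ_a/S_se + τ_m/S_sy = 14.506/599 + 27.774/752 = 0.02422 + 0.03693 = 0.06115
n_f = 1/0.06115 = 16.35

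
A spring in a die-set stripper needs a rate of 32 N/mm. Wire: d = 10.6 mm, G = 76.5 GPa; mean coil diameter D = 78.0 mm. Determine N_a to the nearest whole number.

8

N_a = Gd⁴/(8D³k) = (76.5×10³ × 10.6⁴)/(8 × 78.0³ × 32)
    = 9.65795e+08 / 1.21485e+08 = 7.95 → 8 coils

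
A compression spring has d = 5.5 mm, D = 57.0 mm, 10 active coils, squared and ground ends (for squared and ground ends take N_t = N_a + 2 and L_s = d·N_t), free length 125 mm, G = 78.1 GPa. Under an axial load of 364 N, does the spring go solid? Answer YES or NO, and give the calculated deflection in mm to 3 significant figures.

YES, δ = 75.5 mm

k = Gd⁴/(8D³N_a) = (78.1×10³)(5.5⁴)/(8·57.0³·10) = 4.8238 N/mm
N_t = 12; L_s = 5.5·12 = 66 mm; δ_solid = L₀ − L_s = 125 − 66 = 59 mm
δ = F/k = 364/4.8238 = 75.46 mm
δ ≥ δ_solid → spring goes solid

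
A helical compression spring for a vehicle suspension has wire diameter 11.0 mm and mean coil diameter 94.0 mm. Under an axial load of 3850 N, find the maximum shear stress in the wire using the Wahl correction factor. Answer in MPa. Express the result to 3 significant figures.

811 MPa

Spring index C = D/d = 94.0/11.0 = 8.5455
K_W = (4C−1)/(4C−4) + 0.615/C = 33.182/30.182 + 0.0720 = 1.1714
τ₀ = 8FD/(πd³) = 8·3850·94.0/(π·11.0³) = 2.8952e+06/4181.5 = 692.39 MPa
τ_max = K·τ₀ = 1.1714 × 692.39 = 811.04 MPa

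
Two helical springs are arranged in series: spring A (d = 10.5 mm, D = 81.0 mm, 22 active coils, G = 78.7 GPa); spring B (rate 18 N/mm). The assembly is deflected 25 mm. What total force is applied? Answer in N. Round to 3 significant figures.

163 N

k_A = Gd⁴/(8D³N_a) = (78.7×10³)(10.5⁴)/(8·81.0³·22) = 10.227 N/mm
Series: 1/k_eq = 1/10.227 + 1/18 = 0.15333; k_eq = 6.5218 N/mm
F = k_eq·δ = 6.5218·25 = 163.04 N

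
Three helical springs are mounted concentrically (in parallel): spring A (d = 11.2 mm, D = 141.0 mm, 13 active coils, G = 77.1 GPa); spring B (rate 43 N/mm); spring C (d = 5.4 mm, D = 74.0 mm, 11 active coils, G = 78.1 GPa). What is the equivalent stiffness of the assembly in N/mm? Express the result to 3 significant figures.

49.0 N/mm

k_A = Gd⁴/(8D³N_a) = (77.1×10³)(11.2⁴)/(8·141.0³·13) = 4.1614 N/mm
k_C = Gd⁴/(8D³N_a) = (78.1×10³)(5.4⁴)/(8·74.0³·11) = 1.8623 N/mm
Parallel: k_eq = 4.1614 + 43 + 1.8623 = 49.024 N/mm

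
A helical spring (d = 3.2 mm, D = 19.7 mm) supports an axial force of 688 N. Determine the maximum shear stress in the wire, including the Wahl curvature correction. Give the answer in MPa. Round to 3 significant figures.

Spring index C = D/d = 19.7/3.2 = 6.1562
K_W = (4C−1)/(4C−4) + 0.615/C = 23.625/20.625 + 0.0999 = 1.2454
τ₀ = 8FD/(πd³) = 8·688·19.7/(π·3.2³) = 108429/102.94 = 1053.3 MPa
τ_max = K·τ₀ = 1.2454 × 1053.3 = 1311.7 MPa

1310 MPa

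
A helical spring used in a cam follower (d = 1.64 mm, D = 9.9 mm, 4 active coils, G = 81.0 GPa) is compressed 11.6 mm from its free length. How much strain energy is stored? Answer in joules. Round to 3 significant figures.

k = Gd⁴/(8D³N_a) = (81.0×10³)(1.64⁴)/(8·9.9³·4) = 18.871 N/mm
U = ½kδ² = 0.5 × 18.871 × 11.6² = 1269.7 N·mm = 1.2697 J

1.27 J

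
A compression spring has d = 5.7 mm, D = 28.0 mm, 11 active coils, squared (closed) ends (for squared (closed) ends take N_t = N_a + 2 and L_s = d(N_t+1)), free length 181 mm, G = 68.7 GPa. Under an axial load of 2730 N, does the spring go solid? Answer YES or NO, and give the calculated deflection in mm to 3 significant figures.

k = Gd⁴/(8D³N_a) = (68.7×10³)(5.7⁴)/(8·28.0³·11) = 37.54 N/mm
N_t = 13; L_s = 5.7·14 = 79.8 mm; δ_solid = L₀ − L_s = 181 − 79.8 = 101.2 mm
δ = F/k = 2730/37.54 = 72.722 mm
δ < δ_solid → spring does not go solid

NO, δ = 72.7 mm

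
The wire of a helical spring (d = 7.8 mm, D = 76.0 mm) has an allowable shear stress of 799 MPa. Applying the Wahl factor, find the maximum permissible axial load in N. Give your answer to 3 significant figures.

1710 N

C = D/d = 76.0/7.8 = 9.7436
K_W = (4C−1)/(4C−4) + 0.615/C = 37.974/34.974 + 0.0631 = 1.1489
τ_max = K·8FD/(πd³) → F_max = τ_allow·πd³/(8DK)
F_max = 799·π·7.8³/(8·76.0·1.1489) = 1.1912e+06/698.53 = 1705.3 N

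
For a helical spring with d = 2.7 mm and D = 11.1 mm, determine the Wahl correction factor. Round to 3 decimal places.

1.391

C = D/d = 11.1/2.7 = 4.1111
K_W = (4C−1)/(4C−4) + 0.615/C = 15.444/12.444 + 0.1496 = 1.3907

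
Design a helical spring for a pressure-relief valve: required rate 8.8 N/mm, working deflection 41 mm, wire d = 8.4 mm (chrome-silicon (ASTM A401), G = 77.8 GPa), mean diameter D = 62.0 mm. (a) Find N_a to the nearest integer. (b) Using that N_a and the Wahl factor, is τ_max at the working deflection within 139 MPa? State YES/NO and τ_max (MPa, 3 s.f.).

(a) 23 coils; (b) YES, τ_max = 116 MPa

N_a = Gd⁴/(8D³k) = (77.8×10³)(8.4⁴)/(8·62.0³·8.8) = 23.09 → N_a = 23
Actual rate k = Gd⁴/(8D³·23) = 8.8329 N/mm
Working load F = kδ = 8.8329·41 = 362.15 N
C = 62.0/8.4 = 7.3810; K_W = (4C−1)/(4C−4)+0.615/C = 1.2009
τ_max = K_W·8FD/(πd³) = 1.2009·96.468 = 115.84 MPa
τ_max ≤ 139 MPa → acceptable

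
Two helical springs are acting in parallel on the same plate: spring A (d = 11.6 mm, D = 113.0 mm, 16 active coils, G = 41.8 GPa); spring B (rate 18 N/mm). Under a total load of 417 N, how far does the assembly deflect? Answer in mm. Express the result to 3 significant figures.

18.9 mm

k_A = Gd⁴/(8D³N_a) = (41.8×10³)(11.6⁴)/(8·113.0³·16) = 4.0979 N/mm
Parallel: k_eq = 4.0979 + 18 = 22.098 N/mm
δ = F/k_eq = 417/22.098 = 18.871 mm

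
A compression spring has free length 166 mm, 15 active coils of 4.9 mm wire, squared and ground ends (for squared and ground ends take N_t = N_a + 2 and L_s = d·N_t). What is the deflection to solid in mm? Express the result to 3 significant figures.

N_t = 17; L_s = 4.9·17 = 83.3 mm
δ_solid = L₀ − L_s = 166 − 83.3 = 82.7 mm

82.7 mm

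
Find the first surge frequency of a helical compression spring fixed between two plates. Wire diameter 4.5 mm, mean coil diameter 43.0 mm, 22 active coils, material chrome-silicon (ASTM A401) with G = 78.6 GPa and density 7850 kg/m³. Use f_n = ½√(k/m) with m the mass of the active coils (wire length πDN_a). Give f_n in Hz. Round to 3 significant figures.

39.4 Hz

k = Gd⁴/(8D³N_a) = (78.6×10³)(4.5⁴)/(8·43.0³·22) = 2.3033 N/mm = 2303.3 N/m
Wire length L = πDN_a = π·43.0·22 = 2971.9 mm
m = ρ·(πd²/4)·L = 7850 × 15.904×10⁻⁶ m² × 2.9719 m = 0.37104 kg
f_n = ½√(k/m) = 0.5·√(2303.3/0.37104) = 0.5·√(6207.7) = 39.394 Hz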